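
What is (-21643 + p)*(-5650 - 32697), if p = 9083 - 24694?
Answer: 1428579138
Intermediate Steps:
p = -15611
(-21643 + p)*(-5650 - 32697) = (-21643 - 15611)*(-5650 - 32697) = -37254*(-38347) = 1428579138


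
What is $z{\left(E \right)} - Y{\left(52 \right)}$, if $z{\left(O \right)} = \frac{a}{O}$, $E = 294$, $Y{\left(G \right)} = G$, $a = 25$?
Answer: $- \frac{15263}{294} \approx -51.915$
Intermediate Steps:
$z{\left(O \right)} = \frac{25}{O}$
$z{\left(E \right)} - Y{\left(52 \right)} = \frac{25}{294} - 52 = - \frac{15263}{294}$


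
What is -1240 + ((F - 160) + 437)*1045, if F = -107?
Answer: 176410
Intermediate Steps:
-1240 + ((F - 160) + 437)*1045 = -1240 + ((-107 - 160) + 437)*1045 = -1240 + (-267 + 437)*1045 = -1240 + 170*1045 = -1240 + 177650 = 176410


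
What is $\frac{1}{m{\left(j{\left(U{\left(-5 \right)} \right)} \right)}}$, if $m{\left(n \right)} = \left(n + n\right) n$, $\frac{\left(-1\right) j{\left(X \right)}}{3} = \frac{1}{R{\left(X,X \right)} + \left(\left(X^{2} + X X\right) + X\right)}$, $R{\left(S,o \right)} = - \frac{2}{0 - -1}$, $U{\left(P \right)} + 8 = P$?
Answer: $\frac{104329}{18} \approx 5796.1$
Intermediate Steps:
$U{\left(P \right)} = -8 + P$
$R{\left(S,o \right)} = -2$ ($R{\left(S,o \right)} = - \frac{2}{0 + 1} = - \frac{2}{1} = \left(-2\right) 1 = -2$)
$j{\left(X \right)} = - \frac{3}{-2 + X + 2 X^{2}}$ ($j{\left(X \right)} = - \frac{3}{-2 + \left(\left(X^{2} + X X\right) + X\right)} = - \frac{3}{-2 + \left(\left(X^{2} + X^{2}\right) + X\right)} = - \frac{3}{-2 + \left(2 X^{2} + X\right)} = - \frac{3}{-2 + \left(X + 2 X^{2}\right)} = - \frac{3}{-2 + X + 2 X^{2}}$)
$m{\left(n \right)} = 2 n^{2}$ ($m{\left(n \right)} = 2 n n = 2 n^{2}$)
$\frac{1}{m{\left(j{\left(U{\left(-5 \right)} \right)} \right)}} = \frac{1}{2 \left(- \frac{3}{-2 - 13 + 2 \left(-8 - 5\right)^{2}}\right)^{2}} = \frac{1}{2 \left(- \frac{3}{-2 - 13 + 2 \left(-13\right)^{2}}\right)^{2}} = \frac{1}{2 \left(- \frac{3}{-2 - 13 + 2 \cdot 169}\right)^{2}} = \frac{1}{2 \left(- \frac{3}{-2 - 13 + 338}\right)^{2}} = \frac{1}{2 \left(- \frac{3}{323}\right)^{2}} = \frac{1}{2 \cdot \frac{9}{104329}} = \frac{1}{\frac{18}{104329}} = \frac{104329}{18}$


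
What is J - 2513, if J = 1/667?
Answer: -1676170/667 ≈ -2513.0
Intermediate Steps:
J = 1/667 ≈ 0.0014993
J - 2513 = 1/667 - 2513 = -1676170/667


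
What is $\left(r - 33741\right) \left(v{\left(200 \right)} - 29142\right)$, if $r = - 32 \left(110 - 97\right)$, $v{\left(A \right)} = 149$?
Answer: $990313901$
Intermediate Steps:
$r = -416$ ($r = \left(-32\right) 13 = -416$)
$\left(r - 33741\right) \left(v{\left(200 \right)} - 29142\right) = \left(-416 - 33741\right) \left(149 - 29142\right) = \left(-34157\right) \left(-28993\right) = 990313901$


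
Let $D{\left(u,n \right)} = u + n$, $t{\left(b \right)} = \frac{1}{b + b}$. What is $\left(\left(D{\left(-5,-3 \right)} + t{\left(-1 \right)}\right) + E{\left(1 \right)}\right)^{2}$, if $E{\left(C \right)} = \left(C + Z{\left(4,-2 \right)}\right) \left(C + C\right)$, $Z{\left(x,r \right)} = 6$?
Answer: $\frac{121}{4} \approx 30.25$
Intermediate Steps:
$E{\left(C \right)} = 2 C \left(6 + C\right)$ ($E{\left(C \right)} = \left(C + 6\right) \left(C + C\right) = \left(6 + C\right) 2 C = 2 C \left(6 + C\right)$)
$t{\left(b \right)} = \frac{1}{2 b}$
$D{\left(u,n \right)} = n + u$
$\left(\left(D{\left(-5,-3 \right)} + t{\left(-1 \right)}\right) + E{\left(1 \right)}\right)^{2} = \left(\left(\left(-3 - 5\right) + \frac{1}{2 \left(-1\right)}\right) + 2 \cdot 1 \left(6 + 1\right)\right)^{2} = \left(\left(-8 + \frac{1}{2} \left(-1\right)\right) + 2 \cdot 1 \cdot 7\right)^{2} = \left(\left(-8 - \frac{1}{2}\right) + 14\right)^{2} = \left(- \frac{17}{2} + 14\right)^{2} = \left(\frac{11}{2}\right)^{2} = \frac{121}{4}$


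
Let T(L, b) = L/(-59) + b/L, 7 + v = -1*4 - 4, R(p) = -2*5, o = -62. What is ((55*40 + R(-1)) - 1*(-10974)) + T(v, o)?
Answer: 11654023/885 ≈ 13168.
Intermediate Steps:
R(p) = -10
v = -15 (v = -7 + (-1*4 - 4) = -7 + (-4 - 4) = -7 - 8 = -15)
T(L, b) = -L/59 + b/L (T(L, b) = L*(-1/59) + b/L = -L/59 + b/L)
((55*40 + R(-1)) - 1*(-10974)) + T(v, o) = ((55*40 - 10) - 1*(-10974)) + (-1/59*(-15) - 62/(-15)) = ((2200 - 10) + 10974) + (15/59 - 62*(-1/15)) = (2190 + 10974) + (15/59 + 62/15) = 13164 + 3883/885 = 11654023/885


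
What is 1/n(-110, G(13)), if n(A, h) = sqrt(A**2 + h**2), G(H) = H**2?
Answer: sqrt(40661)/40661 ≈ 0.0049592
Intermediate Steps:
1/n(-110, G(13)) = 1/(sqrt((-110)**2 + (13**2)**2)) = 1/(sqrt(12100 + 169**2)) = 1/(sqrt(12100 + 28561)) = 1/(sqrt(40661)) = sqrt(40661)/40661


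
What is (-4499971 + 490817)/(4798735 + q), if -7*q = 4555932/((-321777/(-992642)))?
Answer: -430017848886/299354686301 ≈ -1.4365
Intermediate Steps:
q = -215352831064/107259 (q = -4555932/(7*((-321777/(-992642)))) = -4555932/(7*((-321777*(-1/992642)))) = -4555932/(7*321777/992642) = -4555932*992642/(7*321777) = -⅐*1507469817448/107259 = -215352831064/107259 ≈ -2.0078e+6)
(-4499971 + 490817)/(4798735 + q) = (-4499971 + 490817)/(4798735 - 215352831064/107259) = -4009154/299354686301/107259 = -4009154*107259/299354686301 = -430017848886/299354686301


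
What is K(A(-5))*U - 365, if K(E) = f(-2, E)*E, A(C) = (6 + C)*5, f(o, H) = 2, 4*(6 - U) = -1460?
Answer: 3345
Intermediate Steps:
U = 371 (U = 6 - ¼*(-1460) = 6 + 365 = 371)
A(C) = 30 + 5*C
K(E) = 2*E
K(A(-5))*U - 365 = (2*(30 + 5*(-5)))*371 - 365 = (2*(30 - 25))*371 - 365 = (2*5)*371 - 365 = 10*371 - 365 = 3710 - 365 = 3345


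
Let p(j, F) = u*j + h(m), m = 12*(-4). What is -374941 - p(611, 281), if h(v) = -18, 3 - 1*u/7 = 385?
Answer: 1258891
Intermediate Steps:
u = -2674 (u = 21 - 7*385 = 21 - 2695 = -2674)
m = -48
p(j, F) = -18 - 2674*j (p(j, F) = -2674*j - 18 = -18 - 2674*j)
-374941 - p(611, 281) = -374941 - (-18 - 2674*611) = -374941 - (-18 - 1633814) = -374941 - 1*(-1633832) = -374941 + 1633832 = 1258891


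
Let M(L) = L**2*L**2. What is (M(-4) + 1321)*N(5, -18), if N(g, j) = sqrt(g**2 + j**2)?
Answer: 1577*sqrt(349) ≈ 29461.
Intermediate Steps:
M(L) = L**4
(M(-4) + 1321)*N(5, -18) = ((-4)**4 + 1321)*sqrt(5**2 + (-18)**2) = (256 + 1321)*sqrt(25 + 324) = 1577*sqrt(349)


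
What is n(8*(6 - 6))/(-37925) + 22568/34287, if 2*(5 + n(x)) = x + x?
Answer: 171212567/260066895 ≈ 0.65834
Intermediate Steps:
n(x) = -5 + x (n(x) = -5 + (x + x)/2 = -5 + (2*x)/2 = -5 + x)
n(8*(6 - 6))/(-37925) + 22568/34287 = (-5 + 8*(6 - 6))/(-37925) + 22568/34287 = (-5 + 8*0)*(-1/37925) + 22568*(1/34287) = (-5 + 0)*(-1/37925) + 22568/34287 = -5*(-1/37925) + 22568/34287 = 1/7585 + 22568/34287 = 171212567/260066895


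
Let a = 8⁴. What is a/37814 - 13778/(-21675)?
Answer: 304891046/409809225 ≈ 0.74398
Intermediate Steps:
a = 4096
a/37814 - 13778/(-21675) = 4096/37814 - 13778/(-21675) = 4096*(1/37814) - 13778*(-1/21675) = 2048/18907 + 13778/21675 = 304891046/409809225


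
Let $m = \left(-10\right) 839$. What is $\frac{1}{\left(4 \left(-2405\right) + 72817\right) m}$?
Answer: $- \frac{1}{530222830} \approx -1.886 \cdot 10^{-9}$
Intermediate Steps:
$m = -8390$
$\frac{1}{\left(4 \left(-2405\right) + 72817\right) m} = \frac{1}{\left(4 \left(-2405\right) + 72817\right) \left(-8390\right)} = \frac{1}{-9620 + 72817} \left(- \frac{1}{8390}\right) = \frac{1}{63197} \left(- \frac{1}{8390}\right) = - \frac{1}{530222830}$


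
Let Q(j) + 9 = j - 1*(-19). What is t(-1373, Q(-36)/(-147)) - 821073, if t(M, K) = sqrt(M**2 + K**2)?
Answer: -821073 + sqrt(40735753237)/147 ≈ -8.1970e+5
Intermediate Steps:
Q(j) = 10 + j (Q(j) = -9 + (j - 1*(-19)) = -9 + (j + 19) = -9 + (19 + j) = 10 + j)
t(M, K) = sqrt(K**2 + M**2)
t(-1373, Q(-36)/(-147)) - 821073 = sqrt(((10 - 36)/(-147))**2 + (-1373)**2) - 821073 = sqrt((-26*(-1/147))**2 + 1885129) - 821073 = sqrt((26/147)**2 + 1885129) - 821073 = sqrt(676/21609 + 1885129) - 821073 = sqrt(40735753237/21609) - 821073 = sqrt(40735753237)/147 - 821073 = -821073 + sqrt(40735753237)/147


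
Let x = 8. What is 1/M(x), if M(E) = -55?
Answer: -1/55 ≈ -0.018182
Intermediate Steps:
1/M(x) = 1/(-55) = -1/55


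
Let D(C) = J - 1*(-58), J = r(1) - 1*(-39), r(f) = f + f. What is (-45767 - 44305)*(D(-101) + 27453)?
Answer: -2481663744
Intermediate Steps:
r(f) = 2*f
J = 41 (J = 2*1 - 1*(-39) = 2 + 39 = 41)
D(C) = 99 (D(C) = 41 - 1*(-58) = 41 + 58 = 99)
(-45767 - 44305)*(D(-101) + 27453) = (-45767 - 44305)*(99 + 27453) = -90072*27552 = -2481663744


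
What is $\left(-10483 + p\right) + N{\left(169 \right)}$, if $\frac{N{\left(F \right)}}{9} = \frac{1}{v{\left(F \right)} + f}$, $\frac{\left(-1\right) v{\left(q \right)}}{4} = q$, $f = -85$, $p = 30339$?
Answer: $\frac{15110407}{761} \approx 19856.0$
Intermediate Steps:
$v{\left(q \right)} = - 4 q$
$N{\left(F \right)} = \frac{9}{-85 - 4 F}$ ($N{\left(F \right)} = \frac{9}{- 4 F - 85} = \frac{9}{-85 - 4 F}$)
$\left(-10483 + p\right) + N{\left(169 \right)} = \left(-10483 + 30339\right) - \frac{9}{85 + 4 \cdot 169} = 19856 - \frac{9}{85 + 676} = 19856 - \frac{9}{761} = \frac{15110407}{761}$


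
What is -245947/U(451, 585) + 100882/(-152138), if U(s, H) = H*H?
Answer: -2767008736/2002516425 ≈ -1.3818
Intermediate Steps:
U(s, H) = H²
-245947/U(451, 585) + 100882/(-152138) = -245947/(585²) + 100882/(-152138) = -245947/342225 + 100882*(-1/152138) = -245947*1/342225 - 50441/76069 = -18919/26325 - 50441/76069 = -2767008736/2002516425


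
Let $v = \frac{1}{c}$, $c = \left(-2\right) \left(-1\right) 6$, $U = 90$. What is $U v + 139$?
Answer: $\frac{293}{2} \approx 146.5$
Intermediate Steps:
$c = 12$ ($c = 2 \cdot 6 = 12$)
$v = \frac{1}{12} \approx 0.083333$
$U v + 139 = 90 \cdot \frac{1}{12} + 139 = \frac{15}{2} + 139 = \frac{293}{2}$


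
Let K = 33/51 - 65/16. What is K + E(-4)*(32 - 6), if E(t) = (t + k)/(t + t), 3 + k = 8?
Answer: -1813/272 ≈ -6.6654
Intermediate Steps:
k = 5 (k = -3 + 8 = 5)
K = -929/272 (K = 33*(1/51) - 65*1/16 = 11/17 - 65/16 = -929/272 ≈ -3.4154)
E(t) = (5 + t)/(2*t) (E(t) = (t + 5)/(t + t) = (5 + t)/((2*t)) = (5 + t)*(1/(2*t)) = (5 + t)/(2*t))
K + E(-4)*(32 - 6) = -929/272 + ((½)*(5 - 4)/(-4))*(32 - 6) = -929/272 + ((½)*(-¼)*1)*26 = -929/272 - ⅛*26 = -929/272 - 13/4 = -1813/272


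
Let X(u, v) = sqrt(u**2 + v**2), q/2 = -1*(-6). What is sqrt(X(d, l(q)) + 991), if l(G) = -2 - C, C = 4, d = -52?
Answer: sqrt(991 + 2*sqrt(685)) ≈ 32.301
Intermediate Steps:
q = 12 (q = 2*(-1*(-6)) = 2*6 = 12)
l(G) = -6 (l(G) = -2 - 1*4 = -2 - 4 = -6)
sqrt(X(d, l(q)) + 991) = sqrt(sqrt((-52)**2 + (-6)**2) + 991) = sqrt(sqrt(2704 + 36) + 991) = sqrt(sqrt(2740) + 991) = sqrt(2*sqrt(685) + 991) = sqrt(991 + 2*sqrt(685))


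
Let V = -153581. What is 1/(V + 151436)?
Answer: -1/2145 ≈ -0.00046620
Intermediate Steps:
1/(V + 151436) = 1/(-153581 + 151436) = 1/(-2145) = -1/2145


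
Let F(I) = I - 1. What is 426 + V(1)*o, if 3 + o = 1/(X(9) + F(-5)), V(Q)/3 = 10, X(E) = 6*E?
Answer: 2693/8 ≈ 336.63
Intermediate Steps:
V(Q) = 30 (V(Q) = 3*10 = 30)
F(I) = -1 + I
o = -143/48 (o = -3 + 1/(6*9 + (-1 - 5)) = -3 + 1/(54 - 6) = -3 + 1/48 = -143/48 ≈ -2.9792)
426 + V(1)*o = 426 + 30*(-143/48) = 426 - 715/8 = 2693/8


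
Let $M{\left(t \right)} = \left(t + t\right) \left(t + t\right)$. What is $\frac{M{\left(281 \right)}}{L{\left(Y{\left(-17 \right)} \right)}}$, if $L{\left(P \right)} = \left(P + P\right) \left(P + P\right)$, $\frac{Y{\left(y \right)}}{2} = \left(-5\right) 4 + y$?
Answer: $\frac{78961}{5476} \approx 14.419$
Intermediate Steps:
$Y{\left(y \right)} = -40 + 2 y$ ($Y{\left(y \right)} = 2 \left(\left(-5\right) 4 + y\right) = 2 \left(-20 + y\right) = -40 + 2 y$)
$M{\left(t \right)} = 4 t^{2}$ ($M{\left(t \right)} = 2 t 2 t = 4 t^{2}$)
$L{\left(P \right)} = 4 P^{2}$ ($L{\left(P \right)} = 2 P 2 P = 4 P^{2}$)
$\frac{M{\left(281 \right)}}{L{\left(Y{\left(-17 \right)} \right)}} = \frac{4 \cdot 281^{2}}{4 \left(-40 + 2 \left(-17\right)\right)^{2}} = \frac{4 \cdot 78961}{4 \left(-40 - 34\right)^{2}} = \frac{315844}{4 \left(-74\right)^{2}} = \frac{315844}{4 \cdot 5476} = \frac{315844}{21904} = 315844 \cdot \frac{1}{21904} = \frac{78961}{5476}$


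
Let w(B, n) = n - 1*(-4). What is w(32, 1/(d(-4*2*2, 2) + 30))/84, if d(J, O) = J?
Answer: 19/392 ≈ 0.048469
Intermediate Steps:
w(B, n) = 4 + n (w(B, n) = n + 4 = 4 + n)
w(32, 1/(d(-4*2*2, 2) + 30))/84 = (4 + 1/(-4*2*2 + 30))/84 = (4 + 1/(-8*2 + 30))*(1/84) = (4 + 1/(-16 + 30))*(1/84) = (4 + 1/14)*(1/84) = (57/14)*(1/84) = 19/392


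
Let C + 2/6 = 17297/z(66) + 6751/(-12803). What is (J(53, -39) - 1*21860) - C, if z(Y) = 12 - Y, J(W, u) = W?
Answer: -14854482635/691362 ≈ -21486.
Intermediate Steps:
C = -222048499/691362 (C = -⅓ + (17297/(12 - 1*66) + 6751/(-12803)) = -⅓ + (17297/(12 - 66) + 6751*(-1/12803)) = -⅓ + (17297/(-54) - 6751/12803) = -⅓ + (17297*(-1/54) - 6751/12803) = -⅓ + (-17297/54 - 6751/12803) = -⅓ - 221818045/691362 = -222048499/691362 ≈ -321.18)
(J(53, -39) - 1*21860) - C = (53 - 1*21860) - 1*(-222048499/691362) = (53 - 21860) + 222048499/691362 = -21807 + 222048499/691362 = -14854482635/691362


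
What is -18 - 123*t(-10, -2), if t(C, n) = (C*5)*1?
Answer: 6132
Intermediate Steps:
t(C, n) = 5*C (t(C, n) = (5*C)*1 = 5*C)
-18 - 123*t(-10, -2) = -18 - 615*(-10) = -18 - 123*(-50) = -18 + 6150 = 6132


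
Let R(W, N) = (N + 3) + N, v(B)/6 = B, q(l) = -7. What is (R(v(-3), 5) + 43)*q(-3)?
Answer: -392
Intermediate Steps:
v(B) = 6*B
R(W, N) = 3 + 2*N (R(W, N) = (3 + N) + N = 3 + 2*N)
(R(v(-3), 5) + 43)*q(-3) = ((3 + 2*5) + 43)*(-7) = ((3 + 10) + 43)*(-7) = (13 + 43)*(-7) = 56*(-7) = -392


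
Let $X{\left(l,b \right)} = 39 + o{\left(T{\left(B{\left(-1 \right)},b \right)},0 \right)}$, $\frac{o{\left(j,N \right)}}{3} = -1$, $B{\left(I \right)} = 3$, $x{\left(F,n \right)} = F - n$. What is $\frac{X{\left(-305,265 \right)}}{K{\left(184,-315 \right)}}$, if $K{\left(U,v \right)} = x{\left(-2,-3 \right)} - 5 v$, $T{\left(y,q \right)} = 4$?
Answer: $\frac{9}{394} \approx 0.022843$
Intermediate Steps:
$o{\left(j,N \right)} = -3$ ($o{\left(j,N \right)} = 3 \left(-1\right) = -3$)
$X{\left(l,b \right)} = 36$ ($X{\left(l,b \right)} = 39 - 3 = 36$)
$K{\left(U,v \right)} = 1 - 5 v$ ($K{\left(U,v \right)} = \left(-2 - -3\right) - 5 v = \left(-2 + 3\right) - 5 v = 1 - 5 v$)
$\frac{X{\left(-305,265 \right)}}{K{\left(184,-315 \right)}} = \frac{36}{1 - -1575} = \frac{36}{1 + 1575} = \frac{36}{1576} = 36 \cdot \frac{1}{1576} = \frac{9}{394}$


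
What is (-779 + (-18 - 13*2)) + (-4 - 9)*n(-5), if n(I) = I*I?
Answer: -1148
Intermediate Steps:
n(I) = I²
(-779 + (-18 - 13*2)) + (-4 - 9)*n(-5) = (-779 + (-18 - 13*2)) + (-4 - 9)*(-5)² = (-779 + (-18 - 26)) - 13*25 = (-779 - 44) - 325 = -823 - 325 = -1148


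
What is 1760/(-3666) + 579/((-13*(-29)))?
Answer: 56119/53157 ≈ 1.0557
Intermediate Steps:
1760/(-3666) + 579/((-13*(-29))) = 1760*(-1/3666) + 579/377 = -880/1833 + 579*(1/377) = -880/1833 + 579/377 = 56119/53157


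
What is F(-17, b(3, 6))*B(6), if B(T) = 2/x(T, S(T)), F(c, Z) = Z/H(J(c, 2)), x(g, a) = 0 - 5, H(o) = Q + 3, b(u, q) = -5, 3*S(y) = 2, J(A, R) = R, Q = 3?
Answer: ⅓ ≈ 0.33333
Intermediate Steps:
S(y) = ⅔ (S(y) = (⅓)*2 = ⅔)
H(o) = 6 (H(o) = 3 + 3 = 6)
x(g, a) = -5
F(c, Z) = Z/6
B(T) = -⅖ (B(T) = 2/(-5) = 2*(-⅕) = -⅖)
F(-17, b(3, 6))*B(6) = ((⅙)*(-5))*(-⅖) = -⅚*(-⅖) = ⅓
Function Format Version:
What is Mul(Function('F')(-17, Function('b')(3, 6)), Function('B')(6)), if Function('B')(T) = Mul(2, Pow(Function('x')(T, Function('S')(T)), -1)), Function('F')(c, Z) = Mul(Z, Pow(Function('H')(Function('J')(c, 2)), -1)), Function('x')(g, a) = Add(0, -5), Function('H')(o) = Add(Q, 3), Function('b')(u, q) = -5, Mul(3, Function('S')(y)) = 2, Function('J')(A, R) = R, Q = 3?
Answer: Rational(1, 3) ≈ 0.33333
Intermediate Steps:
Function('S')(y) = Rational(2, 3) (Function('S')(y) = Mul(Rational(1, 3), 2) = Rational(2, 3))
Function('H')(o) = 6 (Function('H')(o) = Add(3, 3) = 6)
Function('x')(g, a) = -5
Function('F')(c, Z) = Mul(Rational(1, 6), Z) (Function('F')(c, Z) = Mul(Z, Pow(6, -1)) = Mul(Z, Rational(1, 6)) = Mul(Rational(1, 6), Z))
Function('B')(T) = Rational(-2, 5) (Function('B')(T) = Mul(2, Pow(-5, -1)) = Mul(2, Rational(-1, 5)) = Rational(-2, 5))
Mul(Function('F')(-17, Function('b')(3, 6)), Function('B')(6)) = Mul(Mul(Rational(1, 6), -5), Rational(-2, 5)) = Mul(Rational(-5, 6), Rational(-2, 5)) = Rational(1, 3)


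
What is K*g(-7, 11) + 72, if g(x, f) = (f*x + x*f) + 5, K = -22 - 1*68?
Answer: 13482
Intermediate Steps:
K = -90 (K = -22 - 68 = -90)
g(x, f) = 5 + 2*f*x (g(x, f) = (f*x + f*x) + 5 = 2*f*x + 5 = 5 + 2*f*x)
K*g(-7, 11) + 72 = -90*(5 + 2*11*(-7)) + 72 = -90*(5 - 154) + 72 = -90*(-149) + 72 = 13410 + 72 = 13482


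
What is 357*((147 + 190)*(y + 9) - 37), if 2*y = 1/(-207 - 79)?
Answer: 611674875/572 ≈ 1.0694e+6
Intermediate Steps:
y = -1/572 (y = 1/(2*(-207 - 79)) = (1/2)/(-286) = (1/2)*(-1/286) = -1/572 ≈ -0.0017483)
357*((147 + 190)*(y + 9) - 37) = 357*((147 + 190)*(-1/572 + 9) - 37) = 357*(337*(5147/572) - 37) = 357*(1734539/572 - 37) = 357*(1713375/572) = 611674875/572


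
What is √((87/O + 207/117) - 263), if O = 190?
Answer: I*√1590949230/2470 ≈ 16.148*I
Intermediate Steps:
√((87/O + 207/117) - 263) = √((87/190 + 207/117) - 263) = √((87*(1/190) + 207*(1/117)) - 263) = √((87/190 + 23/13) - 263) = √(5501/2470 - 263) = √(-644109/2470) = I*√1590949230/2470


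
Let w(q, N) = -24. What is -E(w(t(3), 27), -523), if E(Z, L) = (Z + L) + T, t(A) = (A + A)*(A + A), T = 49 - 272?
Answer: 770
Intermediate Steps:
T = -223
t(A) = 4*A**2 (t(A) = (2*A)*(2*A) = 4*A**2)
E(Z, L) = -223 + L + Z (E(Z, L) = (Z + L) - 223 = (L + Z) - 223 = -223 + L + Z)
-E(w(t(3), 27), -523) = -(-223 - 523 - 24) = -1*(-770) = 770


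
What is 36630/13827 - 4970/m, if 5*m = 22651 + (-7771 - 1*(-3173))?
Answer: 1375240/1080601 ≈ 1.2727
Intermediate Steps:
m = 18053/5 (m = (22651 + (-7771 - 1*(-3173)))/5 = (22651 + (-7771 + 3173))/5 = (22651 - 4598)/5 = (1/5)*18053 = 18053/5 ≈ 3610.6)
36630/13827 - 4970/m = 36630/13827 - 4970/18053/5 = 36630*(1/13827) - 4970*5/18053 = 1110/419 - 3550/2579 = 1375240/1080601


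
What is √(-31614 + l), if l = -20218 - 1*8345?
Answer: I*√60177 ≈ 245.31*I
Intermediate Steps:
l = -28563 (l = -20218 - 8345 = -28563)
√(-31614 + l) = √(-31614 - 28563) = √(-60177) = I*√60177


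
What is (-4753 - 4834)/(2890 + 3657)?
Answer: -9587/6547 ≈ -1.4643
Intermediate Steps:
(-4753 - 4834)/(2890 + 3657) = -9587/6547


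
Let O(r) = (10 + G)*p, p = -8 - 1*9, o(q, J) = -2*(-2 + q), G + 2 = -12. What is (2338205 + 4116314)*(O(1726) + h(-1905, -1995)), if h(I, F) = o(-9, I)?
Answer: 580906710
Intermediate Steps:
G = -14 (G = -2 - 12 = -14)
o(q, J) = 4 - 2*q
h(I, F) = 22 (h(I, F) = 4 - 2*(-9) = 4 + 18 = 22)
p = -17 (p = -8 - 9 = -17)
O(r) = 68 (O(r) = (10 - 14)*(-17) = -4*(-17) = 68)
(2338205 + 4116314)*(O(1726) + h(-1905, -1995)) = (2338205 + 4116314)*(68 + 22) = 6454519*90 = 580906710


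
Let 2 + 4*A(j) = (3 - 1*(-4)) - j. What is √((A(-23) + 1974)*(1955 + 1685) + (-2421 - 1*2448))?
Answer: √7205971 ≈ 2684.4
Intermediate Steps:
A(j) = 5/4 - j/4 (A(j) = -½ + ((3 - 1*(-4)) - j)/4 = -½ + ((3 + 4) - j)/4 = -½ + (7 - j)/4 = -½ + (7/4 - j/4) = 5/4 - j/4)
√((A(-23) + 1974)*(1955 + 1685) + (-2421 - 1*2448)) = √(((5/4 - ¼*(-23)) + 1974)*(1955 + 1685) + (-2421 - 1*2448)) = √(((5/4 + 23/4) + 1974)*3640 + (-2421 - 2448)) = √((7 + 1974)*3640 - 4869) = √(1981*3640 - 4869) = √(7210840 - 4869) = √7205971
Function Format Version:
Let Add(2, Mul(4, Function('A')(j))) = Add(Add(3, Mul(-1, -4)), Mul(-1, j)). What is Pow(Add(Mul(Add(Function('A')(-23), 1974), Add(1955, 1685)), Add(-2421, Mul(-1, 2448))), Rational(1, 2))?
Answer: Pow(7205971, Rational(1, 2)) ≈ 2684.4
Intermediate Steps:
Function('A')(j) = Add(Rational(5, 4), Mul(Rational(-1, 4), j)) (Function('A')(j) = Add(Rational(-1, 2), Mul(Rational(1, 4), Add(Add(3, Mul(-1, -4)), Mul(-1, j)))) = Add(Rational(-1, 2), Mul(Rational(1, 4), Add(Add(3, 4), Mul(-1, j)))) = Add(Rational(-1, 2), Mul(Rational(1, 4), Add(7, Mul(-1, j)))) = Add(Rational(-1, 2), Add(Rational(7, 4), Mul(Rational(-1, 4), j))) = Add(Rational(5, 4), Mul(Rational(-1, 4), j)))
Pow(Add(Mul(Add(Function('A')(-23), 1974), Add(1955, 1685)), Add(-2421, Mul(-1, 2448))), Rational(1, 2)) = Pow(Add(Mul(Add(Add(Rational(5, 4), Mul(Rational(-1, 4), -23)), 1974), Add(1955, 1685)), Add(-2421, Mul(-1, 2448))), Rational(1, 2)) = Pow(Add(Mul(Add(Add(Rational(5, 4), Rational(23, 4)), 1974), 3640), Add(-2421, -2448)), Rational(1, 2)) = Pow(Add(Mul(Add(7, 1974), 3640), -4869), Rational(1, 2)) = Pow(Add(Mul(1981, 3640), -4869), Rational(1, 2)) = Pow(Add(7210840, -4869), Rational(1, 2)) = Pow(7205971, Rational(1, 2))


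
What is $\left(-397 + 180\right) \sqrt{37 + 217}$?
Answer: $- 217 \sqrt{254} \approx -3458.4$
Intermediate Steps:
$\left(-397 + 180\right) \sqrt{37 + 217} = - 217 \sqrt{254}$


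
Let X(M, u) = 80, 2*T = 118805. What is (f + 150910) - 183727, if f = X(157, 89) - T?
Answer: -184279/2 ≈ -92140.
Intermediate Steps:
T = 118805/2 (T = (½)*118805 = 118805/2 ≈ 59403.)
f = -118645/2 (f = 80 - 1*118805/2 = 80 - 118805/2 = -118645/2 ≈ -59323.)
(f + 150910) - 183727 = (-118645/2 + 150910) - 183727 = 183175/2 - 183727 = -184279/2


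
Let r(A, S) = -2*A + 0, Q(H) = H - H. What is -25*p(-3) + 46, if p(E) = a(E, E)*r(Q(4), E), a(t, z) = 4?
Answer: 46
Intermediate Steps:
Q(H) = 0
r(A, S) = -2*A
p(E) = 0 (p(E) = 4*(-2*0) = 4*0 = 0)
-25*p(-3) + 46 = -25*0 + 46 = 0 + 46 = 46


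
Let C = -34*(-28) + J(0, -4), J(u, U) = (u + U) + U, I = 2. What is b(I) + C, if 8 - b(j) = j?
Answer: 950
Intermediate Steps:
b(j) = 8 - j
J(u, U) = u + 2*U (J(u, U) = (U + u) + U = u + 2*U)
C = 944 (C = -34*(-28) + (0 + 2*(-4)) = 952 + (0 - 8) = 952 - 8 = 944)
b(I) + C = (8 - 1*2) + 944 = (8 - 2) + 944 = 6 + 944 = 950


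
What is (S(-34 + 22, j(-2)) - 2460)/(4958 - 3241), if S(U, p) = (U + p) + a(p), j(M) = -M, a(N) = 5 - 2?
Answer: -2467/1717 ≈ -1.4368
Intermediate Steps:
a(N) = 3
S(U, p) = 3 + U + p (S(U, p) = (U + p) + 3 = 3 + U + p)
(S(-34 + 22, j(-2)) - 2460)/(4958 - 3241) = ((3 + (-34 + 22) - 1*(-2)) - 2460)/(4958 - 3241) = ((3 - 12 + 2) - 2460)/1717 = (-7 - 2460)*(1/1717) = -2467*1/1717 = -2467/1717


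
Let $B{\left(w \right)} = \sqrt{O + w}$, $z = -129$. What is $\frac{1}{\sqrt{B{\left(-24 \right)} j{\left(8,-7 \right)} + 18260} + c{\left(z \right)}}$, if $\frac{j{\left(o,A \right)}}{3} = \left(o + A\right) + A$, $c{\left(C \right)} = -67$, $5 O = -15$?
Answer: $\frac{1}{-67 + \sqrt{2} \sqrt{9130 - 27 i \sqrt{3}}} \approx 0.014677 + 7.456 \cdot 10^{-5} i$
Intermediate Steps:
$O = -3$ ($O = \frac{1}{5} \left(-15\right) = -3$)
$j{\left(o,A \right)} = 3 o + 6 A$ ($j{\left(o,A \right)} = 3 \left(\left(o + A\right) + A\right) = 3 \left(\left(A + o\right) + A\right) = 3 \left(o + 2 A\right) = 3 o + 6 A$)
$B{\left(w \right)} = \sqrt{-3 + w}$
$\frac{1}{\sqrt{B{\left(-24 \right)} j{\left(8,-7 \right)} + 18260} + c{\left(z \right)}} = \frac{1}{\sqrt{\sqrt{-3 - 24} \left(3 \cdot 8 + 6 \left(-7\right)\right) + 18260} - 67} = \frac{1}{\sqrt{\sqrt{-27} \left(24 - 42\right) + 18260} - 67} = \frac{1}{\sqrt{3 i \sqrt{3} \left(-18\right) + 18260} - 67} = \frac{1}{\sqrt{- 54 i \sqrt{3} + 18260} - 67} = \frac{1}{\sqrt{18260 - 54 i \sqrt{3}} - 67} = \frac{1}{-67 + \sqrt{18260 - 54 i \sqrt{3}}}$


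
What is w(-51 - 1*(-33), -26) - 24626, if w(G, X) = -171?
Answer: -24797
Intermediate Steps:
w(-51 - 1*(-33), -26) - 24626 = -171 - 24626 = -24797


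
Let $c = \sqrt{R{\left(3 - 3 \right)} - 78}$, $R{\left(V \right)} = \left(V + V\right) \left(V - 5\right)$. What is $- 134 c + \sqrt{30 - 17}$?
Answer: $\sqrt{13} - 134 i \sqrt{78} \approx 3.6056 - 1183.5 i$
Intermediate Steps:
$R{\left(V \right)} = 2 V \left(-5 + V\right)$
$c = i \sqrt{78}$ ($c = \sqrt{2 \left(3 - 3\right) \left(-5 + \left(3 - 3\right)\right) - 78} = \sqrt{2 \cdot 0 \left(-5 + 0\right) - 78} = \sqrt{2 \cdot 0 \left(-5\right) - 78} = \sqrt{0 - 78} = \sqrt{-78} = i \sqrt{78} \approx 8.8318 i$)
$- 134 c + \sqrt{30 - 17} = - 134 i \sqrt{78} + \sqrt{30 - 17} = - 134 i \sqrt{78} + \sqrt{13} = \sqrt{13} - 134 i \sqrt{78}$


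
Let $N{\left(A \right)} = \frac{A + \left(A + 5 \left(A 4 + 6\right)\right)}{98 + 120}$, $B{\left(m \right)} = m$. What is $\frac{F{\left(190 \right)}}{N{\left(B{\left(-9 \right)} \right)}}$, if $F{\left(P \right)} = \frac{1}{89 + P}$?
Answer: $- \frac{109}{23436} \approx -0.004651$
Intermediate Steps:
$N{\left(A \right)} = \frac{15}{109} + \frac{11 A}{109}$ ($N{\left(A \right)} = \frac{A + \left(A + 5 \left(4 A + 6\right)\right)}{218} = \left(A + \left(A + 5 \left(6 + 4 A\right)\right)\right) \frac{1}{218} = \left(A + \left(A + \left(30 + 20 A\right)\right)\right) \frac{1}{218} = \left(A + \left(30 + 21 A\right)\right) \frac{1}{218} = \left(30 + 22 A\right) \frac{1}{218} = \frac{15}{109} + \frac{11 A}{109}$)
$\frac{F{\left(190 \right)}}{N{\left(B{\left(-9 \right)} \right)}} = \frac{1}{\left(89 + 190\right) \left(\frac{15}{109} + \frac{11}{109} \left(-9\right)\right)} = \frac{1}{279 \left(\frac{15}{109} - \frac{99}{109}\right)} = \frac{1}{279 \left(- \frac{84}{109}\right)} = \frac{1}{279} \left(- \frac{109}{84}\right) = - \frac{109}{23436}$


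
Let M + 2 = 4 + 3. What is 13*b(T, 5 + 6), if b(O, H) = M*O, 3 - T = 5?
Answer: -130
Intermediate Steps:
T = -2 (T = 3 - 1*5 = 3 - 5 = -2)
M = 5 (M = -2 + (4 + 3) = -2 + 7 = 5)
b(O, H) = 5*O
13*b(T, 5 + 6) = 13*(5*(-2)) = 13*(-10) = -130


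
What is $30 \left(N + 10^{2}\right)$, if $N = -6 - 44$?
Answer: $1500$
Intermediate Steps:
$N = -50$ ($N = -6 - 44 = -50$)
$30 \left(N + 10^{2}\right) = 30 \left(-50 + 10^{2}\right) = 30 \left(-50 + 100\right) = 30 \cdot 50 = 1500$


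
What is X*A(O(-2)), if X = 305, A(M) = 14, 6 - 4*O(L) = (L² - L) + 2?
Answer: 4270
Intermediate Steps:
O(L) = 1 - L²/4 + L/4 (O(L) = 3/2 - ((L² - L) + 2)/4 = 3/2 - (2 + L² - L)/4 = 3/2 + (-½ - L²/4 + L/4) = 1 - L²/4 + L/4)
X*A(O(-2)) = 305*14 = 4270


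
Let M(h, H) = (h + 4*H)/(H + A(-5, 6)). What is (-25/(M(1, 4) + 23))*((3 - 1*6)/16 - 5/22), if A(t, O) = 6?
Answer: 9125/21736 ≈ 0.41981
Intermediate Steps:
M(h, H) = (h + 4*H)/(6 + H) (M(h, H) = (h + 4*H)/(H + 6) = (h + 4*H)/(6 + H))
(-25/(M(1, 4) + 23))*((3 - 1*6)/16 - 5/22) = (-25/((1 + 4*4)/(6 + 4) + 23))*((3 - 1*6)/16 - 5/22) = (-25/((1 + 16)/10 + 23))*((3 - 6)*(1/16) - 5*1/22) = (-25/((⅒)*17 + 23))*(-3*1/16 - 5/22) = (-25/(17/10 + 23))*(-3/16 - 5/22) = (-25/(247/10))*(-73/176) = ((10/247)*(-25))*(-73/176) = -250/247*(-73/176) = 9125/21736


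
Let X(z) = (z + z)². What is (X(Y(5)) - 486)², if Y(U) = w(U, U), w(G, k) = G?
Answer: 148996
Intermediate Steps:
Y(U) = U
X(z) = 4*z² (X(z) = (2*z)² = 4*z²)
(X(Y(5)) - 486)² = (4*5² - 486)² = (4*25 - 486)² = (100 - 486)² = (-386)² = 148996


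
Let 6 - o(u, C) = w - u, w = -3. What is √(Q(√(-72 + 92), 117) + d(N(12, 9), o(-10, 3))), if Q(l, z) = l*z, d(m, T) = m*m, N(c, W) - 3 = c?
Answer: 3*√(25 + 26*√5) ≈ 27.354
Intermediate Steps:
N(c, W) = 3 + c
o(u, C) = 9 + u (o(u, C) = 6 - (-3 - u) = 6 + (3 + u) = 9 + u)
d(m, T) = m²
√(Q(√(-72 + 92), 117) + d(N(12, 9), o(-10, 3))) = √(√(-72 + 92)*117 + (3 + 12)²) = √(√20*117 + 15²) = √((2*√5)*117 + 225) = √(234*√5 + 225) = √(225 + 234*√5)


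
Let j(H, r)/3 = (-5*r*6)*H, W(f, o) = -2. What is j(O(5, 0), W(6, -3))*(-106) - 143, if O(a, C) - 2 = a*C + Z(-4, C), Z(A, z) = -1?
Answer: -19223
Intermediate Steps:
O(a, C) = 1 + C*a (O(a, C) = 2 + (a*C - 1) = 2 + (C*a - 1) = 2 + (-1 + C*a) = 1 + C*a)
j(H, r) = -90*H*r (j(H, r) = 3*((-5*r*6)*H) = 3*((-30*r)*H) = 3*(-30*H*r) = -90*H*r)
j(O(5, 0), W(6, -3))*(-106) - 143 = -90*(1 + 0*5)*(-2)*(-106) - 143 = -90*(1 + 0)*(-2)*(-106) - 143 = -90*1*(-2)*(-106) - 143 = 180*(-106) - 143 = -19080 - 143 = -19223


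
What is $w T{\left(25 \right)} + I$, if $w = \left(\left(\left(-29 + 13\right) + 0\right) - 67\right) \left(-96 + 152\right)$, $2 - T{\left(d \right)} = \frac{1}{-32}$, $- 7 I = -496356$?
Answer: $\frac{245867}{4} \approx 61467.0$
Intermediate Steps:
$I = 70908$ ($I = \left(- \frac{1}{7}\right) \left(-496356\right) = 70908$)
$T{\left(d \right)} = \frac{65}{32}$ ($T{\left(d \right)} = 2 - \frac{1}{-32} = 2 - - \frac{1}{32} = 2 + \frac{1}{32} = \frac{65}{32}$)
$w = -4648$ ($w = \left(\left(-16 + 0\right) - 67\right) 56 = \left(-16 - 67\right) 56 = \left(-83\right) 56 = -4648$)
$w T{\left(25 \right)} + I = \left(-4648\right) \frac{65}{32} + 70908 = - \frac{37765}{4} + 70908 = \frac{245867}{4}$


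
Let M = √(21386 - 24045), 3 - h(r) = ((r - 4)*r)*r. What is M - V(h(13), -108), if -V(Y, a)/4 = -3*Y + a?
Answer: 17784 + I*√2659 ≈ 17784.0 + 51.565*I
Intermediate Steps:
h(r) = 3 - r²*(-4 + r) (h(r) = 3 - (r - 4)*r*r = 3 - (-4 + r)*r*r = 3 - r*(-4 + r)*r = 3 - r²*(-4 + r))
V(Y, a) = -4*a + 12*Y (V(Y, a) = -4*(-3*Y + a) = -4*(a - 3*Y) = -4*a + 12*Y)
M = I*√2659 (M = √(-2659) = I*√2659 ≈ 51.565*I)
M - V(h(13), -108) = I*√2659 - (-4*(-108) + 12*(3 - 1*13³ + 4*13²)) = I*√2659 - (432 + 12*(3 - 1*2197 + 4*169)) = I*√2659 - (432 + 12*(3 - 2197 + 676)) = I*√2659 - (432 + 12*(-1518)) = I*√2659 - (432 - 18216) = I*√2659 - 1*(-17784) = I*√2659 + 17784 = 17784 + I*√2659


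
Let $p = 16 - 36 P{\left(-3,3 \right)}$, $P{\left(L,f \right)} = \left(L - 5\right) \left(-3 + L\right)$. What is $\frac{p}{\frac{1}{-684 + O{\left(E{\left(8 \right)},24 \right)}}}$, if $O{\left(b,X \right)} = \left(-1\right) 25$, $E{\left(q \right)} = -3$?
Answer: $1213808$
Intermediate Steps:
$O{\left(b,X \right)} = -25$
$P{\left(L,f \right)} = \left(-5 + L\right) \left(-3 + L\right)$
$p = -1712$ ($p = 16 - 36 \left(15 + \left(-3\right)^{2} - -24\right) = 16 - 36 \left(15 + 9 + 24\right) = 16 - 1728 = -1712$)
$\frac{p}{\frac{1}{-684 + O{\left(E{\left(8 \right)},24 \right)}}} = - \frac{1712}{\frac{1}{-684 - 25}} = - \frac{1712}{\frac{1}{-709}} = - \frac{1712}{- \frac{1}{709}} = \left(-1712\right) \left(-709\right) = 1213808$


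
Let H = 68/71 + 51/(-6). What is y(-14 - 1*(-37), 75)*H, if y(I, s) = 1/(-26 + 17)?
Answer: 119/142 ≈ 0.83803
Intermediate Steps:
y(I, s) = -⅑ (y(I, s) = 1/(-9) = -⅑)
H = -1071/142 (H = 68*(1/71) + 51*(-⅙) = 68/71 - 17/2 = -1071/142 ≈ -7.5423)
y(-14 - 1*(-37), 75)*H = -⅑*(-1071/142) = 119/142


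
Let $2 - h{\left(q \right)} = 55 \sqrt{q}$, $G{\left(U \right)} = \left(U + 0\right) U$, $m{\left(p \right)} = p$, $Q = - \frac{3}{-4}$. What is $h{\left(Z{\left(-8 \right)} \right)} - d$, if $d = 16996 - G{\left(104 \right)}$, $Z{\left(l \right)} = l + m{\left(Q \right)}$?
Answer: $-6178 - \frac{55 i \sqrt{29}}{2} \approx -6178.0 - 148.09 i$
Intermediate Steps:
$Q = \frac{3}{4}$ ($Q = \left(-3\right) \left(- \frac{1}{4}\right) = \frac{3}{4} \approx 0.75$)
$G{\left(U \right)} = U^{2}$ ($G{\left(U \right)} = U U = U^{2}$)
$Z{\left(l \right)} = \frac{3}{4} + l$ ($Z{\left(l \right)} = l + \frac{3}{4} = \frac{3}{4} + l$)
$h{\left(q \right)} = 2 - 55 \sqrt{q}$
$d = 6180$ ($d = 16996 - 104^{2} = 16996 - 10816 = 6180$)
$h{\left(Z{\left(-8 \right)} \right)} - d = \left(2 - 55 \sqrt{\frac{3}{4} - 8}\right) - 6180 = \left(2 - 55 \sqrt{- \frac{29}{4}}\right) - 6180 = \left(2 - 55 \frac{i \sqrt{29}}{2}\right) - 6180 = \left(2 - \frac{55 i \sqrt{29}}{2}\right) - 6180 = -6178 - \frac{55 i \sqrt{29}}{2}$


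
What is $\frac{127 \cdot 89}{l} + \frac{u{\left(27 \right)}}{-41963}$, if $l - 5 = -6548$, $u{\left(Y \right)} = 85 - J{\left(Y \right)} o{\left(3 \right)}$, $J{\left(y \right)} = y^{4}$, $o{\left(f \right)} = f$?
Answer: $\frac{9956791445}{274563909} \approx 36.264$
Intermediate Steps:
$u{\left(Y \right)} = 85 - 3 Y^{4}$ ($u{\left(Y \right)} = 85 - Y^{4} \cdot 3 = 85 - 3 Y^{4}$)
$l = -6543$ ($l = 5 - 6548 = -6543$)
$\frac{127 \cdot 89}{l} + \frac{u{\left(27 \right)}}{-41963} = \frac{127 \cdot 89}{-6543} + \frac{85 - 3 \cdot 27^{4}}{-41963} = 11303 \left(- \frac{1}{6543}\right) + \left(85 - 1594323\right) \left(- \frac{1}{41963}\right) = - \frac{11303}{6543} + \left(85 - 1594323\right) \left(- \frac{1}{41963}\right) = - \frac{11303}{6543} - - \frac{1594238}{41963} = - \frac{11303}{6543} + \frac{1594238}{41963} = \frac{9956791445}{274563909}$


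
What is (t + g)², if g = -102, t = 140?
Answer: 1444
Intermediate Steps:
(t + g)² = (140 - 102)² = 38² = 1444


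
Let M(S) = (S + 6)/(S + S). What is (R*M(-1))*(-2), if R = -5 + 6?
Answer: 5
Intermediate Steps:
R = 1
M(S) = (6 + S)/(2*S) (M(S) = (6 + S)/((2*S)) = (6 + S)*(1/(2*S)) = (6 + S)/(2*S))
(R*M(-1))*(-2) = (1*((½)*(6 - 1)/(-1)))*(-2) = (1*((½)*(-1)*5))*(-2) = (1*(-5/2))*(-2) = -5/2*(-2) = 5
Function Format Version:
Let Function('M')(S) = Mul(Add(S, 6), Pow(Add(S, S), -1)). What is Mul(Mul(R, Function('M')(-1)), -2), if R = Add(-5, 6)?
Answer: 5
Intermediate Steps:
R = 1
Function('M')(S) = Mul(Rational(1, 2), Pow(S, -1), Add(6, S)) (Function('M')(S) = Mul(Add(6, S), Pow(Mul(2, S), -1)) = Mul(Add(6, S), Mul(Rational(1, 2), Pow(S, -1))) = Mul(Rational(1, 2), Pow(S, -1), Add(6, S)))
Mul(Mul(R, Function('M')(-1)), -2) = Mul(Mul(1, Mul(Rational(1, 2), Pow(-1, -1), Add(6, -1))), -2) = Mul(Mul(1, Mul(Rational(1, 2), -1, 5)), -2) = Mul(Mul(1, Rational(-5, 2)), -2) = Mul(Rational(-5, 2), -2) = 5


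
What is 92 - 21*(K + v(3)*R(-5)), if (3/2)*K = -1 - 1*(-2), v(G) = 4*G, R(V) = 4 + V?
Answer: 330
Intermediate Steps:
K = ⅔ (K = 2*(-1 - 1*(-2))/3 = 2*(-1 + 2)/3 = (⅔)*1 = ⅔ ≈ 0.66667)
92 - 21*(K + v(3)*R(-5)) = 92 - 21*(⅔ + (4*3)*(4 - 5)) = 92 - 21*(⅔ + 12*(-1)) = 92 - 21*(⅔ - 12) = 92 - 21*(-34/3) = 92 + 238 = 330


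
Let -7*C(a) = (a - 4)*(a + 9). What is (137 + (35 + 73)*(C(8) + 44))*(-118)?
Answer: -3171722/7 ≈ -4.5310e+5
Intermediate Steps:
C(a) = -(-4 + a)*(9 + a)/7 (C(a) = -(a - 4)*(a + 9)/7 = -(-4 + a)*(9 + a)/7)
(137 + (35 + 73)*(C(8) + 44))*(-118) = (137 + (35 + 73)*((36/7 - 5/7*8 - ⅐*8²) + 44))*(-118) = (137 + 108*((36/7 - 40/7 - ⅐*64) + 44))*(-118) = (137 + 108*((36/7 - 40/7 - 64/7) + 44))*(-118) = (137 + 108*(-68/7 + 44))*(-118) = (137 + 108*(240/7))*(-118) = (137 + 25920/7)*(-118) = (26879/7)*(-118) = -3171722/7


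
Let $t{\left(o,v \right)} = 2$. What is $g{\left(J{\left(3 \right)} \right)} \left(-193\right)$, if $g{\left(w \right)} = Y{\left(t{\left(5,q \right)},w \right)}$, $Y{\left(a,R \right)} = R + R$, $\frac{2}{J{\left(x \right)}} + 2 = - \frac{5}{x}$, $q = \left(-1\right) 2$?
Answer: $\frac{2316}{11} \approx 210.55$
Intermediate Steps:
$q = -2$
$J{\left(x \right)} = \frac{2}{-2 - \frac{5}{x}}$
$Y{\left(a,R \right)} = 2 R$
$g{\left(w \right)} = 2 w$
$g{\left(J{\left(3 \right)} \right)} \left(-193\right) = 2 \left(\left(-2\right) 3 \frac{1}{5 + 2 \cdot 3}\right) \left(-193\right) = 2 \left(\left(-2\right) 3 \frac{1}{5 + 6}\right) \left(-193\right) = 2 \left(\left(-2\right) 3 \cdot \frac{1}{11}\right) \left(-193\right) = 2 \left(- \frac{6}{11}\right) \left(-193\right) = \left(- \frac{12}{11}\right) \left(-193\right) = \frac{2316}{11}$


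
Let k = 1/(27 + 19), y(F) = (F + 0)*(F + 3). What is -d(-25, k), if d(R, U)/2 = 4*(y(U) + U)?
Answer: -370/529 ≈ -0.69943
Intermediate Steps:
y(F) = F*(3 + F)
k = 1/46 ≈ 0.021739
d(R, U) = 8*U + 8*U*(3 + U) (d(R, U) = 2*(4*(U*(3 + U) + U)) = 2*(4*(U + U*(3 + U))) = 2*(4*U + 4*U*(3 + U)) = 8*U + 8*U*(3 + U))
-d(-25, k) = -8*(4 + 1/46)/46 = -8*185/(46*46) = -1*370/529 = -370/529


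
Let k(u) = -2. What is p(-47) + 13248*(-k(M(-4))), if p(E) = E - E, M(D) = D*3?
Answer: 26496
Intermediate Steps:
M(D) = 3*D
p(E) = 0
p(-47) + 13248*(-k(M(-4))) = 0 + 13248*(-1*(-2)) = 0 + 13248*2 = 0 + 26496 = 26496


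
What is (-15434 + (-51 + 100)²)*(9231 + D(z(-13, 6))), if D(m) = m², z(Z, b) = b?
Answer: -120776811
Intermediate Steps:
(-15434 + (-51 + 100)²)*(9231 + D(z(-13, 6))) = (-15434 + (-51 + 100)²)*(9231 + 6²) = (-15434 + 49²)*(9231 + 36) = (-15434 + 2401)*9267 = -13033*9267 = -120776811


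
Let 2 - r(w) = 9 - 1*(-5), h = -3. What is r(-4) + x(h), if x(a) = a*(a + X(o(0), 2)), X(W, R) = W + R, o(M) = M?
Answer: -9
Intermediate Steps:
X(W, R) = R + W
x(a) = a*(2 + a) (x(a) = a*(a + (2 + 0)) = a*(a + 2) = a*(2 + a))
r(w) = -12 (r(w) = 2 - (9 - 1*(-5)) = 2 - (9 + 5) = 2 - 1*14 = 2 - 14 = -12)
r(-4) + x(h) = -12 - 3*(2 - 3) = -12 - 3*(-1) = -12 + 3 = -9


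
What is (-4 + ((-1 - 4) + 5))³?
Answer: -64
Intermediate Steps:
(-4 + ((-1 - 4) + 5))³ = (-4 + (-5 + 5))³ = (-4 + 0)³ = (-4)³ = -64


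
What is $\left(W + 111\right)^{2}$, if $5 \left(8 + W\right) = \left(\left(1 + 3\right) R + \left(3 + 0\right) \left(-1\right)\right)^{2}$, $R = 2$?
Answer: $11664$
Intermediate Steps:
$W = -3$ ($W = -8 + \frac{\left(\left(1 + 3\right) 2 + \left(3 + 0\right) \left(-1\right)\right)^{2}}{5} = -8 + \frac{\left(4 \cdot 2 + 3 \left(-1\right)\right)^{2}}{5} = -8 + \frac{\left(8 - 3\right)^{2}}{5} = -8 + \frac{5^{2}}{5} = -8 + \frac{1}{5} \cdot 25 = -8 + 5 = -3$)
$\left(W + 111\right)^{2} = \left(-3 + 111\right)^{2} = 108^{2} = 11664$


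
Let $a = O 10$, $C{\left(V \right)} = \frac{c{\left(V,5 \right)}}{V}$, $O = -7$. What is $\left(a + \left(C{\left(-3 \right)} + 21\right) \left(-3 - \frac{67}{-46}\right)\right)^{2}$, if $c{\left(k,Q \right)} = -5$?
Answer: $\frac{52475536}{4761} \approx 11022.0$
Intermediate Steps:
$C{\left(V \right)} = - \frac{5}{V}$
$a = -70$ ($a = \left(-7\right) 10 = -70$)
$\left(a + \left(C{\left(-3 \right)} + 21\right) \left(-3 - \frac{67}{-46}\right)\right)^{2} = \left(-70 + \left(- \frac{5}{-3} + 21\right) \left(-3 - \frac{67}{-46}\right)\right)^{2} = \left(-70 + \left(\left(-5\right) \left(- \frac{1}{3}\right) + 21\right) \left(-3 - - \frac{67}{46}\right)\right)^{2} = \left(-70 + \left(\frac{5}{3} + 21\right) \left(-3 + \frac{67}{46}\right)\right)^{2} = \left(-70 + \frac{68}{3} \left(- \frac{71}{46}\right)\right)^{2} = \left(-70 - \frac{2414}{69}\right)^{2} = \left(- \frac{7244}{69}\right)^{2} = \frac{52475536}{4761}$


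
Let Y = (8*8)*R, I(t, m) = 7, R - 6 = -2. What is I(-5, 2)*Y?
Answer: 1792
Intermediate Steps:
R = 4 (R = 6 - 2 = 4)
Y = 256 (Y = (8*8)*4 = 64*4 = 256)
I(-5, 2)*Y = 7*256 = 1792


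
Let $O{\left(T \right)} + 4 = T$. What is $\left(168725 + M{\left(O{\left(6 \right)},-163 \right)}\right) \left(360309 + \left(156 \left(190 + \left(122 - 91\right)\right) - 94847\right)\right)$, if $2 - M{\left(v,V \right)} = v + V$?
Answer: $50655928944$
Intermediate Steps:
$O{\left(T \right)} = -4 + T$
$M{\left(v,V \right)} = 2 - V - v$ ($M{\left(v,V \right)} = 2 - \left(v + V\right) = 2 - \left(V + v\right) = 2 - V - v$)
$\left(168725 + M{\left(O{\left(6 \right)},-163 \right)}\right) \left(360309 + \left(156 \left(190 + \left(122 - 91\right)\right) - 94847\right)\right) = \left(168725 - -163\right) \left(360309 + \left(156 \left(190 + \left(122 - 91\right)\right) - 94847\right)\right) = \left(168725 + \left(2 + 163 - 2\right)\right) \left(360309 - \left(94847 - 156 \left(190 + 31\right)\right)\right) = \left(168725 + \left(2 + 163 - 2\right)\right) \left(360309 + \left(156 \cdot 221 - 94847\right)\right) = \left(168725 + 163\right) \left(360309 + \left(34476 - 94847\right)\right) = 168888 \left(360309 - 60371\right) = 168888 \cdot 299938 = 50655928944$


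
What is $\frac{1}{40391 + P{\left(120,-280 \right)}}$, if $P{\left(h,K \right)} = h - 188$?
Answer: $\frac{1}{40323} \approx 2.48 \cdot 10^{-5}$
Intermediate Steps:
$P{\left(h,K \right)} = -188 + h$
$\frac{1}{40391 + P{\left(120,-280 \right)}} = \frac{1}{40391 + \left(-188 + 120\right)} = \frac{1}{40391 - 68} = \frac{1}{40323}$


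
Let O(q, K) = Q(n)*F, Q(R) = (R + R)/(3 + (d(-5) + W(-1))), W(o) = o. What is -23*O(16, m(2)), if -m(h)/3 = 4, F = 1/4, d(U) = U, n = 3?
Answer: 23/2 ≈ 11.500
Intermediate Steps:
F = ¼ ≈ 0.25000
m(h) = -12 (m(h) = -3*4 = -12)
Q(R) = -2*R/3 (Q(R) = (R + R)/(3 + (-5 - 1)) = (2*R)/(3 - 6) = (2*R)/(-3) = (2*R)*(-⅓) = -2*R/3)
O(q, K) = -½ (O(q, K) = -⅔*3*(¼) = -2*¼ = -½)
-23*O(16, m(2)) = -23*(-½) = 23/2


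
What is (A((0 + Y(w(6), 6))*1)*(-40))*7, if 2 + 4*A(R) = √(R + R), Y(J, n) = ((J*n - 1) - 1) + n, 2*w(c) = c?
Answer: 140 - 140*√11 ≈ -324.33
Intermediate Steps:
w(c) = c/2
Y(J, n) = -2 + n + J*n (Y(J, n) = ((-1 + J*n) - 1) + n = (-2 + J*n) + n = -2 + n + J*n)
A(R) = -½ + √2*√R/4 (A(R) = -½ + √(R + R)/4 = -½ + √(2*R)/4 = -½ + (√2*√R)/4 = -½ + √2*√R/4)
(A((0 + Y(w(6), 6))*1)*(-40))*7 = ((-½ + √2*√((0 + (-2 + 6 + ((½)*6)*6))*1)/4)*(-40))*7 = ((-½ + √2*√((0 + (-2 + 6 + 3*6))*1)/4)*(-40))*7 = ((-½ + √2*√((0 + (-2 + 6 + 18))*1)/4)*(-40))*7 = ((-½ + √2*√((0 + 22)*1)/4)*(-40))*7 = ((-½ + √2*√(22*1)/4)*(-40))*7 = ((-½ + √2*√22/4)*(-40))*7 = ((-½ + √11/2)*(-40))*7 = (20 - 20*√11)*7 = 140 - 140*√11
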